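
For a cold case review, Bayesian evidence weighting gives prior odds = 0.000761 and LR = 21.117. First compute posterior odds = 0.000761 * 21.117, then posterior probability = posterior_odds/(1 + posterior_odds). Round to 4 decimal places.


Bayesian evidence evaluation:
Posterior odds = prior_odds * LR = 0.000761 * 21.117 = 0.01607004
Posterior probability = posterior_odds / (1 + posterior_odds)
= 0.01607004 / (1 + 0.01607004)
= 0.01607004 / 1.01607004
= 0.0158

0.0158


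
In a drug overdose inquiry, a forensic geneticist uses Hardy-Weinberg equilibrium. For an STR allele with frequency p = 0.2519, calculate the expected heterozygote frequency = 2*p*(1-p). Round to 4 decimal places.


Hardy-Weinberg heterozygote frequency:
q = 1 - p = 1 - 0.2519 = 0.7481
2pq = 2 * 0.2519 * 0.7481 = 0.3769

0.3769


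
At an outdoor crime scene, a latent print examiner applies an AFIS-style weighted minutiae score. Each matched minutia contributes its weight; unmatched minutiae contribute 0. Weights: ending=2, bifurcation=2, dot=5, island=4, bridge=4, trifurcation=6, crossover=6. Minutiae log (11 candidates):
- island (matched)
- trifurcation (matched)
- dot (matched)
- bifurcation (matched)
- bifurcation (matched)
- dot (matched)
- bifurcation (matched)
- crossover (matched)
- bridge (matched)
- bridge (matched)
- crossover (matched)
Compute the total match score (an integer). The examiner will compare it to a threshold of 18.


Weighted minutiae match score:
  island: matched, +4 (running total 4)
  trifurcation: matched, +6 (running total 10)
  dot: matched, +5 (running total 15)
  bifurcation: matched, +2 (running total 17)
  bifurcation: matched, +2 (running total 19)
  dot: matched, +5 (running total 24)
  bifurcation: matched, +2 (running total 26)
  crossover: matched, +6 (running total 32)
  bridge: matched, +4 (running total 36)
  bridge: matched, +4 (running total 40)
  crossover: matched, +6 (running total 46)
Total score = 46
Threshold = 18; verdict = identification

46


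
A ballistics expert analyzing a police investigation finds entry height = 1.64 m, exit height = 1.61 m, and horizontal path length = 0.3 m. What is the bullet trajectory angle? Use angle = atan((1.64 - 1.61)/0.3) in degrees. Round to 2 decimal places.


Bullet trajectory angle:
Height difference = 1.64 - 1.61 = 0.03 m
angle = atan(0.03 / 0.3)
angle = atan(0.1)
angle = 5.71 degrees

5.71


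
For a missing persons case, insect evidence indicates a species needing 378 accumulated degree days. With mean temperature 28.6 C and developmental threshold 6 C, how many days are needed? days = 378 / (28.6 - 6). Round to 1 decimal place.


Insect development time:
Effective temperature = avg_temp - T_base = 28.6 - 6 = 22.6 C
Days = ADD / effective_temp = 378 / 22.6 = 16.7 days

16.7


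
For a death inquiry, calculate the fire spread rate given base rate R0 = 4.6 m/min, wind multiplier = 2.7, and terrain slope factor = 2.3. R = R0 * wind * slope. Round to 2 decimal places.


Fire spread rate calculation:
R = R0 * wind_factor * slope_factor
= 4.6 * 2.7 * 2.3
= 12.42 * 2.3
= 28.57 m/min

28.57


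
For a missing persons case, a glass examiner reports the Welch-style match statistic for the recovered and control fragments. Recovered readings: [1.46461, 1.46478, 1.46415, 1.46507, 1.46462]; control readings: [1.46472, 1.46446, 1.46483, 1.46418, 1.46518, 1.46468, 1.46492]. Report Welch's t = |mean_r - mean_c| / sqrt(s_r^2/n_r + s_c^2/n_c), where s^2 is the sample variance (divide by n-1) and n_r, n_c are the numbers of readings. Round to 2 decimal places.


Welch's t-criterion for glass RI comparison:
Recovered mean = sum / n_r = 7.32323 / 5 = 1.464646
Control mean = sum / n_c = 10.25297 / 7 = 1.46471
Recovered sample variance s_r^2 = 1.1143e-07
Control sample variance s_c^2 = 1.03967e-07
Welch SE (unpooled) = sqrt(s_r^2/n_r + s_c^2/n_c) = sqrt(2.2286e-08 + 1.48524e-08) = sqrt(3.71384e-08) = 0.000192713
|mean_r - mean_c| = 6.4e-05
t = 6.4e-05 / 0.000192713 = 0.33

0.33


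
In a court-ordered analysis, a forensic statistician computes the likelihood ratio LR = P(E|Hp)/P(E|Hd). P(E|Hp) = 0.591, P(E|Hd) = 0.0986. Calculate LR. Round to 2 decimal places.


Likelihood ratio calculation:
LR = P(E|Hp) / P(E|Hd)
LR = 0.591 / 0.0986
LR = 5.99

5.99


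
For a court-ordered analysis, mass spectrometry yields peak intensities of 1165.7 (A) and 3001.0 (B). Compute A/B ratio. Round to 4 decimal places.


Spectral peak ratio:
Peak A = 1165.7 counts
Peak B = 3001.0 counts
Ratio = 1165.7 / 3001.0 = 0.3884

0.3884


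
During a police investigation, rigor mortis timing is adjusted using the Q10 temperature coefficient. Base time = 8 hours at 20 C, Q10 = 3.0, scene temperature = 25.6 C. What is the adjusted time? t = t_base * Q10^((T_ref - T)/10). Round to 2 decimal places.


Rigor mortis time adjustment:
Exponent = (T_ref - T_actual) / 10 = (20 - 25.6) / 10 = -0.56
Q10 factor = 3.0^-0.56 = 0.54052
t_adjusted = 8 * 0.54052 = 4.32 hours

4.32


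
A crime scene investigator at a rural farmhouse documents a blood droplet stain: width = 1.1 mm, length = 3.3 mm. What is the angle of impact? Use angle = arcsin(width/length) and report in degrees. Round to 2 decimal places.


Blood spatter impact angle calculation:
width / length = 1.1 / 3.3 = 0.333333
angle = arcsin(0.333333)
angle = 19.47 degrees

19.47


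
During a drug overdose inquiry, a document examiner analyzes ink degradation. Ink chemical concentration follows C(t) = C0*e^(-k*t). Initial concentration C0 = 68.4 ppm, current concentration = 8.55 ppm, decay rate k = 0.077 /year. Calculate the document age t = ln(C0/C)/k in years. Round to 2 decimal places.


Document age estimation:
C0/C = 68.4 / 8.55 = 8
ln(C0/C) = 2.079442
t = 2.079442 / 0.077 = 27.01 years

27.01


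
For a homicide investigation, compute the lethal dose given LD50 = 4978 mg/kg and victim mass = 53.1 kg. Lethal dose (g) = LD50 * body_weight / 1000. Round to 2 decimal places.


Lethal dose calculation:
Lethal dose = LD50 * body_weight / 1000
= 4978 * 53.1 / 1000
= 264331.8 / 1000
= 264.33 g

264.33


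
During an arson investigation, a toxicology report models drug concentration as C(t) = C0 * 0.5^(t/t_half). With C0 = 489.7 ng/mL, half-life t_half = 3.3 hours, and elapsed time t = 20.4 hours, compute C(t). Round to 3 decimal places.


Drug concentration decay:
Number of half-lives = t / t_half = 20.4 / 3.3 = 6.181818
Decay factor = 0.5^6.181818 = 0.01377487
C(t) = 489.7 * 0.01377487 = 6.746 ng/mL

6.746


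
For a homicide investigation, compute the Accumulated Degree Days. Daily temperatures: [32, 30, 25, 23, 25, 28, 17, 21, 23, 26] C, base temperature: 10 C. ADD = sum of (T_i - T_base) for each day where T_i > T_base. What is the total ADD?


Computing ADD day by day:
Day 1: max(0, 32 - 10) = 22
Day 2: max(0, 30 - 10) = 20
Day 3: max(0, 25 - 10) = 15
Day 4: max(0, 23 - 10) = 13
Day 5: max(0, 25 - 10) = 15
Day 6: max(0, 28 - 10) = 18
Day 7: max(0, 17 - 10) = 7
Day 8: max(0, 21 - 10) = 11
Day 9: max(0, 23 - 10) = 13
Day 10: max(0, 26 - 10) = 16
Total ADD = 150

150


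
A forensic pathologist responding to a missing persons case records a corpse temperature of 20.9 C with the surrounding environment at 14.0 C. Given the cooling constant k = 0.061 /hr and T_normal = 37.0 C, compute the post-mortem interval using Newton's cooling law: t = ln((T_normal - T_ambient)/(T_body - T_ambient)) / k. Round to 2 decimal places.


Using Newton's law of cooling:
t = ln((T_normal - T_ambient) / (T_body - T_ambient)) / k
T_normal - T_ambient = 23.0
T_body - T_ambient = 6.9
Ratio = 3.333333
ln(ratio) = 1.203973
t = 1.203973 / 0.061 = 19.74 hours

19.74


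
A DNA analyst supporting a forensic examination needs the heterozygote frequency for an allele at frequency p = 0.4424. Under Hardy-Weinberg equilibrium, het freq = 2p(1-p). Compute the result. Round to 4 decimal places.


Hardy-Weinberg heterozygote frequency:
q = 1 - p = 1 - 0.4424 = 0.5576
2pq = 2 * 0.4424 * 0.5576 = 0.4934

0.4934


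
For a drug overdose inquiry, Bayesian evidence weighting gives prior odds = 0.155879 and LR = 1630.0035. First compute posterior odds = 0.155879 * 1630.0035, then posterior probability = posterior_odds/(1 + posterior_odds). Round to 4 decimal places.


Bayesian evidence evaluation:
Posterior odds = prior_odds * LR = 0.155879 * 1630.0035 = 254.0833
Posterior probability = posterior_odds / (1 + posterior_odds)
= 254.0833 / (1 + 254.0833)
= 254.0833 / 255.0833
= 0.9961

0.9961


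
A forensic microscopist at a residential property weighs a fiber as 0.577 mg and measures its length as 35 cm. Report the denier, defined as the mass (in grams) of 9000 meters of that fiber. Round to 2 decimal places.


Denier calculation:
Mass in grams = 0.577 mg / 1000 = 0.000577 g
Length in meters = 35 cm / 100 = 0.35 m
Linear density = mass / length = 0.000577 / 0.35 = 0.00164857 g/m
Denier = (g/m) * 9000 = 0.00164857 * 9000 = 14.84

14.84


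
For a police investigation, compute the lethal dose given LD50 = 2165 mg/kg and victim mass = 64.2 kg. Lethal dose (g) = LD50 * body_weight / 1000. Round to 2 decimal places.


Lethal dose calculation:
Lethal dose = LD50 * body_weight / 1000
= 2165 * 64.2 / 1000
= 138993 / 1000
= 138.99 g

138.99


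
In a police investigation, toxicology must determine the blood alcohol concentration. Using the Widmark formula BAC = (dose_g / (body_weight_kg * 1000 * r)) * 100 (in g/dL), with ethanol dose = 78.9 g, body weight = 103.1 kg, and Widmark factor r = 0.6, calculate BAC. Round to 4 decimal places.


Applying the Widmark formula:
BAC = (dose_g / (body_wt * 1000 * r)) * 100
Denominator = 103.1 * 1000 * 0.6 = 61860
BAC = (78.9 / 61860) * 100
BAC = 0.1275 g/dL

0.1275


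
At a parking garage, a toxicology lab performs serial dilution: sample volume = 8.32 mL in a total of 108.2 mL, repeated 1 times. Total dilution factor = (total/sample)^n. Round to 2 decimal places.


Dilution factor calculation:
Single dilution = V_total / V_sample = 108.2 / 8.32 ≈ 13.004808
Number of dilutions = 1
Total DF = (108.2 / 8.32)^1 (full precision, rounded at the end) = 13.00

13.00


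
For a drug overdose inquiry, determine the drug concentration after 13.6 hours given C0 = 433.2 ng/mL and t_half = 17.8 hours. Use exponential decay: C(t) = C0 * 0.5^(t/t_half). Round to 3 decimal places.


Drug concentration decay:
Number of half-lives = t / t_half = 13.6 / 17.8 = 0.764045
Decay factor = 0.5^0.764045 = 0.58884303
C(t) = 433.2 * 0.58884303 = 255.087 ng/mL

255.087


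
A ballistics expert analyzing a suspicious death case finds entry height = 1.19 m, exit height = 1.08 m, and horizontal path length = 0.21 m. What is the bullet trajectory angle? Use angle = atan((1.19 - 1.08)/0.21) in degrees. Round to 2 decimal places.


Bullet trajectory angle:
Height difference = 1.19 - 1.08 = 0.11 m
angle = atan(0.11 / 0.21)
angle = atan(0.52381)
angle = 27.65 degrees

27.65


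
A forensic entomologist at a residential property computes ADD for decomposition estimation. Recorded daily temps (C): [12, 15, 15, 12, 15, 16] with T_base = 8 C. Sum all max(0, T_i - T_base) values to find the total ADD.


Computing ADD day by day:
Day 1: max(0, 12 - 8) = 4
Day 2: max(0, 15 - 8) = 7
Day 3: max(0, 15 - 8) = 7
Day 4: max(0, 12 - 8) = 4
Day 5: max(0, 15 - 8) = 7
Day 6: max(0, 16 - 8) = 8
Total ADD = 37

37


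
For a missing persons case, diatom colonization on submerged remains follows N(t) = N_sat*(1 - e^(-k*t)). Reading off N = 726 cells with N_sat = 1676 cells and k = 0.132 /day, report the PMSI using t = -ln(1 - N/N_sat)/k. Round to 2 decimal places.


PMSI from diatom colonization curve:
N / N_sat = 726 / 1676 = 0.433174
1 - N/N_sat = 0.566826
ln(1 - N/N_sat) = -0.567703
t = -ln(1 - N/N_sat) / k = -(-0.567703) / 0.132 = 4.30 days

4.30


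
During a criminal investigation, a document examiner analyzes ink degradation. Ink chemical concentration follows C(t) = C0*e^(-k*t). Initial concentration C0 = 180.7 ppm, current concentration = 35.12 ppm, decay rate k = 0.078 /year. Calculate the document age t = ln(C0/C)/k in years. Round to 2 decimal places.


Document age estimation:
C0/C = 180.7 / 35.12 = 5.145216
ln(C0/C) = 1.638067
t = 1.638067 / 0.078 = 21.00 years

21.00


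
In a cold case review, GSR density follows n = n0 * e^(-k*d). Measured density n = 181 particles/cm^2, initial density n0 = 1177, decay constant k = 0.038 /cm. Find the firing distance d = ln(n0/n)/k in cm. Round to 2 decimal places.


GSR distance calculation:
n0/n = 1177 / 181 = 6.502762
ln(n0/n) = 1.872227
d = 1.872227 / 0.038 = 49.27 cm

49.27


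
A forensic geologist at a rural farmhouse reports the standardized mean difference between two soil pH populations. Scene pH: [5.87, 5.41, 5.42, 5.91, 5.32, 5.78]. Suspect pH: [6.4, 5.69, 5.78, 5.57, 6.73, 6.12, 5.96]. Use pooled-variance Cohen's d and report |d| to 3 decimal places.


Pooled-variance Cohen's d for soil pH comparison:
Scene mean = 33.71 / 6 = 5.618333
Suspect mean = 42.25 / 7 = 6.035714
Scene sample variance s_s^2 = 0.069257
Suspect sample variance s_c^2 = 0.171562
Pooled variance = ((n_s-1)*s_s^2 + (n_c-1)*s_c^2) / (n_s + n_c - 2) = 0.12506
Pooled SD = sqrt(0.12506) = 0.353638
Mean difference = -0.417381
|d| = |-0.417381| / 0.353638 = 1.180

1.180


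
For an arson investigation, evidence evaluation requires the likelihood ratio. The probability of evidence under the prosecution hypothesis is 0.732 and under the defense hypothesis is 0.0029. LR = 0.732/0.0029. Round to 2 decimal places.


Likelihood ratio calculation:
LR = P(E|Hp) / P(E|Hd)
LR = 0.732 / 0.0029
LR = 252.41

252.41


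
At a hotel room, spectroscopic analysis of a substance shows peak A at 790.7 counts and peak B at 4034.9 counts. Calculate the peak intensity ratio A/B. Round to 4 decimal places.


Spectral peak ratio:
Peak A = 790.7 counts
Peak B = 4034.9 counts
Ratio = 790.7 / 4034.9 = 0.1960

0.1960


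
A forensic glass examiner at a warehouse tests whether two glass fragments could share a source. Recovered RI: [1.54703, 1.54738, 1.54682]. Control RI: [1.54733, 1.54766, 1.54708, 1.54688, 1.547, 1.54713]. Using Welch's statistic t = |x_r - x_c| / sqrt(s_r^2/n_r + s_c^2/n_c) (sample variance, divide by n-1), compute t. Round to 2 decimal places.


Welch's t-criterion for glass RI comparison:
Recovered mean = sum / n_r = 4.64123 / 3 = 1.5470767
Control mean = sum / n_c = 9.28308 / 6 = 1.54718
Recovered sample variance s_r^2 = 8.00333e-08
Control sample variance s_c^2 = 7.756e-08
Welch SE (unpooled) = sqrt(s_r^2/n_r + s_c^2/n_c) = sqrt(2.66778e-08 + 1.29267e-08) = sqrt(3.96045e-08) = 0.000199009
|mean_r - mean_c| = 0.000103333
t = 0.000103333 / 0.000199009 = 0.52

0.52


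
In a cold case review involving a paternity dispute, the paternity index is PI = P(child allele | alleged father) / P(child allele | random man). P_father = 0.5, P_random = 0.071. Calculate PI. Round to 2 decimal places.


Paternity Index calculation:
PI = P(allele|father) / P(allele|random)
PI = 0.5 / 0.071
PI = 7.04

7.04


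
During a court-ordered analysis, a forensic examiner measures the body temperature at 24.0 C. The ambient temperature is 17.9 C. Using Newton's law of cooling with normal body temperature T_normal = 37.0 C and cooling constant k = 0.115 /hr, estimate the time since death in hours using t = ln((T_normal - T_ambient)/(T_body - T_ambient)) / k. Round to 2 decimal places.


Using Newton's law of cooling:
t = ln((T_normal - T_ambient) / (T_body - T_ambient)) / k
T_normal - T_ambient = 19.1
T_body - T_ambient = 6.1
Ratio = 3.131148
ln(ratio) = 1.1414
t = 1.1414 / 0.115 = 9.93 hours

9.93


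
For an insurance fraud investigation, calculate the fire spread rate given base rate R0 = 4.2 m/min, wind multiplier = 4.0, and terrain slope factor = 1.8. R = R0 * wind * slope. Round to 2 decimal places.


Fire spread rate calculation:
R = R0 * wind_factor * slope_factor
= 4.2 * 4.0 * 1.8
= 16.8 * 1.8
= 30.24 m/min

30.24


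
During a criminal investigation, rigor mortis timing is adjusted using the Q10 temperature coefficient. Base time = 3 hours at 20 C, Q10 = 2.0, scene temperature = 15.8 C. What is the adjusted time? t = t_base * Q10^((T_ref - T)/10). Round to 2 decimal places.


Rigor mortis time adjustment:
Exponent = (T_ref - T_actual) / 10 = (20 - 15.8) / 10 = 0.42
Q10 factor = 2.0^0.42 = 1.33793
t_adjusted = 3 * 1.33793 = 4.01 hours

4.01


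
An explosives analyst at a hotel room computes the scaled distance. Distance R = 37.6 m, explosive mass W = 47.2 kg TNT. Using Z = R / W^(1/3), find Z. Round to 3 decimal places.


Scaled distance calculation:
W^(1/3) = 47.2^(1/3) = 3.613938
Z = R / W^(1/3) = 37.6 / 3.613938
Z = 10.404 m/kg^(1/3)

10.404


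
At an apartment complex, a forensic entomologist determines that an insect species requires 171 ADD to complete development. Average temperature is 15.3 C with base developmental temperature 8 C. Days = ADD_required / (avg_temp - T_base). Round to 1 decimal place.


Insect development time:
Effective temperature = avg_temp - T_base = 15.3 - 8 = 7.3 C
Days = ADD / effective_temp = 171 / 7.3 = 23.4 days

23.4


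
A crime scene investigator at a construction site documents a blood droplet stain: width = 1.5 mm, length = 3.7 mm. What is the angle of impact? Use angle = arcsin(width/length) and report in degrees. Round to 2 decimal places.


Blood spatter impact angle calculation:
width / length = 1.5 / 3.7 = 0.405405
angle = arcsin(0.405405)
angle = 23.92 degrees

23.92


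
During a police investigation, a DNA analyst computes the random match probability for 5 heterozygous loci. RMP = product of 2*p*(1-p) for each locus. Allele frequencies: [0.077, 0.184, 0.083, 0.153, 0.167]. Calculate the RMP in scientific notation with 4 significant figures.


Computing RMP for 5 loci:
Locus 1: 2 * 0.077 * 0.923 = 0.142142
Locus 2: 2 * 0.184 * 0.816 = 0.300288
Locus 3: 2 * 0.083 * 0.917 = 0.152222
Locus 4: 2 * 0.153 * 0.847 = 0.259182
Locus 5: 2 * 0.167 * 0.833 = 0.278222
RMP = 4.685e-04

4.685e-04


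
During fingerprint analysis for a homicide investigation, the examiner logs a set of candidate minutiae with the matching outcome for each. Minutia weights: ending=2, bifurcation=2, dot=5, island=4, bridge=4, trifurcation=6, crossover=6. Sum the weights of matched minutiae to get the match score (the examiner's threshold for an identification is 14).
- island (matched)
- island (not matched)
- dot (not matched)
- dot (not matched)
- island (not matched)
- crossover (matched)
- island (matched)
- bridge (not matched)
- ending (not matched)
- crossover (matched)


Weighted minutiae match score:
  island: matched, +4 (running total 4)
  island: not matched, +0
  dot: not matched, +0
  dot: not matched, +0
  island: not matched, +0
  crossover: matched, +6 (running total 10)
  island: matched, +4 (running total 14)
  bridge: not matched, +0
  ending: not matched, +0
  crossover: matched, +6 (running total 20)
Total score = 20
Threshold = 14; verdict = identification

20


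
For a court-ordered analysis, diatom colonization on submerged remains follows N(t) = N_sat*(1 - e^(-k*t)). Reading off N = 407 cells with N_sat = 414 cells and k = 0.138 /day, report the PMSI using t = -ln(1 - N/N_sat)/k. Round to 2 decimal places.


PMSI from diatom colonization curve:
N / N_sat = 407 / 414 = 0.983092
1 - N/N_sat = 0.016908
ln(1 - N/N_sat) = -4.079968
t = -ln(1 - N/N_sat) / k = -(-4.079968) / 0.138 = 29.56 days

29.56


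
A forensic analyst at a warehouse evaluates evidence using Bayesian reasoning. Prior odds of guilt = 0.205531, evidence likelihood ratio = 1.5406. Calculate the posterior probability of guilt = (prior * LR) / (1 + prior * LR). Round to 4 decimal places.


Bayesian evidence evaluation:
Posterior odds = prior_odds * LR = 0.205531 * 1.5406 = 0.3166411
Posterior probability = posterior_odds / (1 + posterior_odds)
= 0.3166411 / (1 + 0.3166411)
= 0.3166411 / 1.3166411
= 0.2405

0.2405


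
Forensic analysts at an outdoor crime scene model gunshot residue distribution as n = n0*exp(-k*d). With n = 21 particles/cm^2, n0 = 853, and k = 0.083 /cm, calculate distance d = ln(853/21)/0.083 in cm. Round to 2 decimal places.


GSR distance calculation:
n0/n = 853 / 21 = 40.619048
ln(n0/n) = 3.704237
d = 3.704237 / 0.083 = 44.63 cm

44.63


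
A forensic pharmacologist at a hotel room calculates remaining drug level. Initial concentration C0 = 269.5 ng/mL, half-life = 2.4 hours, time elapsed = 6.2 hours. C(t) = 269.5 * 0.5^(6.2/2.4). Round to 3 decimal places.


Drug concentration decay:
Number of half-lives = t / t_half = 6.2 / 2.4 = 2.583333
Decay factor = 0.5^2.583333 = 0.16685502
C(t) = 269.5 * 0.16685502 = 44.967 ng/mL

44.967


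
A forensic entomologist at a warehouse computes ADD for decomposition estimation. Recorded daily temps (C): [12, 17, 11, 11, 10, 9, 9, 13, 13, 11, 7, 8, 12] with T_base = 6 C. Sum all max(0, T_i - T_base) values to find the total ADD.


Computing ADD day by day:
Day 1: max(0, 12 - 6) = 6
Day 2: max(0, 17 - 6) = 11
Day 3: max(0, 11 - 6) = 5
Day 4: max(0, 11 - 6) = 5
Day 5: max(0, 10 - 6) = 4
Day 6: max(0, 9 - 6) = 3
Day 7: max(0, 9 - 6) = 3
Day 8: max(0, 13 - 6) = 7
Day 9: max(0, 13 - 6) = 7
Day 10: max(0, 11 - 6) = 5
Day 11: max(0, 7 - 6) = 1
Day 12: max(0, 8 - 6) = 2
Day 13: max(0, 12 - 6) = 6
Total ADD = 65

65


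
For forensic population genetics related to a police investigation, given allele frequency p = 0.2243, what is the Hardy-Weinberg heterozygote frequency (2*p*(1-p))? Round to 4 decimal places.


Hardy-Weinberg heterozygote frequency:
q = 1 - p = 1 - 0.2243 = 0.7757
2pq = 2 * 0.2243 * 0.7757 = 0.3480

0.3480


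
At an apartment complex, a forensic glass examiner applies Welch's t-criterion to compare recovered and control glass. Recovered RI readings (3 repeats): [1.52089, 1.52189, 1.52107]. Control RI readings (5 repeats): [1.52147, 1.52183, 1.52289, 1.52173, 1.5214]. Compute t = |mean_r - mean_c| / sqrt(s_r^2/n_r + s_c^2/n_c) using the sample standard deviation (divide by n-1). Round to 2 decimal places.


Welch's t-criterion for glass RI comparison:
Recovered mean = sum / n_r = 4.56385 / 3 = 1.5212833
Control mean = sum / n_c = 7.60932 / 5 = 1.521864
Recovered sample variance s_r^2 = 2.84133e-07
Control sample variance s_c^2 = 3.6058e-07
Welch SE (unpooled) = sqrt(s_r^2/n_r + s_c^2/n_c) = sqrt(9.47111e-08 + 7.2116e-08) = sqrt(1.66827e-07) = 0.000408445
|mean_r - mean_c| = 0.000580667
t = 0.000580667 / 0.000408445 = 1.42

1.42


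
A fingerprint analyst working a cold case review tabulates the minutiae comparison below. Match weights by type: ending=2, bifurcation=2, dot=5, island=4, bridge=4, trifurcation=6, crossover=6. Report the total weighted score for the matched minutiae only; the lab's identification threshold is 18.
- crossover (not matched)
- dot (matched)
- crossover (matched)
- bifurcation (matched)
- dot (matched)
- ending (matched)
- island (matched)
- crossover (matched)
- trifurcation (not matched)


Weighted minutiae match score:
  crossover: not matched, +0
  dot: matched, +5 (running total 5)
  crossover: matched, +6 (running total 11)
  bifurcation: matched, +2 (running total 13)
  dot: matched, +5 (running total 18)
  ending: matched, +2 (running total 20)
  island: matched, +4 (running total 24)
  crossover: matched, +6 (running total 30)
  trifurcation: not matched, +0
Total score = 30
Threshold = 18; verdict = identification

30


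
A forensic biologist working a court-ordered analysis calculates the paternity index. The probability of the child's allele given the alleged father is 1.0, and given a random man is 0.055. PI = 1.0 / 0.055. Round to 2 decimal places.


Paternity Index calculation:
PI = P(allele|father) / P(allele|random)
PI = 1.0 / 0.055
PI = 18.18

18.18


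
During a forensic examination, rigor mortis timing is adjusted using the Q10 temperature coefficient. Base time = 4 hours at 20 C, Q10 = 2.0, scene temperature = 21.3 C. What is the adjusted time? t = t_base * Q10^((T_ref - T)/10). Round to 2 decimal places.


Rigor mortis time adjustment:
Exponent = (T_ref - T_actual) / 10 = (20 - 21.3) / 10 = -0.13
Q10 factor = 2.0^-0.13 = 0.91383
t_adjusted = 4 * 0.91383 = 3.66 hours

3.66


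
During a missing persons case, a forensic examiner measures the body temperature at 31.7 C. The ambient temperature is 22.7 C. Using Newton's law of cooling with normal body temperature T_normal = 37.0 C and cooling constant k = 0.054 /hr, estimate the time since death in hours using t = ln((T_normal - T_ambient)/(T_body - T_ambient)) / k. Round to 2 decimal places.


Using Newton's law of cooling:
t = ln((T_normal - T_ambient) / (T_body - T_ambient)) / k
T_normal - T_ambient = 14.3
T_body - T_ambient = 9.0
Ratio = 1.588889
ln(ratio) = 0.463035
t = 0.463035 / 0.054 = 8.57 hours

8.57


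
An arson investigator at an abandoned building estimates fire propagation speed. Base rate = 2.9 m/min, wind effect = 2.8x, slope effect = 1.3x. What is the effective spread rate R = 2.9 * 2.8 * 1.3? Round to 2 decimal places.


Fire spread rate calculation:
R = R0 * wind_factor * slope_factor
= 2.9 * 2.8 * 1.3
= 8.12 * 1.3
= 10.56 m/min

10.56


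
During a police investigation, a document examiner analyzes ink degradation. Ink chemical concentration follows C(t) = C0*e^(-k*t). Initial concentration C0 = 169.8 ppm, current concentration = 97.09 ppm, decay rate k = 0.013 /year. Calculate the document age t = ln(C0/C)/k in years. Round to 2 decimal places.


Document age estimation:
C0/C = 169.8 / 97.09 = 1.748893
ln(C0/C) = 0.558983
t = 0.558983 / 0.013 = 43.00 years

43.00


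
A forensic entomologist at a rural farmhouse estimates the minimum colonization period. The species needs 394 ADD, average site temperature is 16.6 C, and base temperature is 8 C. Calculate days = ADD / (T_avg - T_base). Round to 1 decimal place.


Insect development time:
Effective temperature = avg_temp - T_base = 16.6 - 8 = 8.6 C
Days = ADD / effective_temp = 394 / 8.6 = 45.8 days

45.8


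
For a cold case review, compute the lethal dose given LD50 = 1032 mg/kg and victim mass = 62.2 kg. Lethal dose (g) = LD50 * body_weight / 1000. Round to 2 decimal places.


Lethal dose calculation:
Lethal dose = LD50 * body_weight / 1000
= 1032 * 62.2 / 1000
= 64190.4 / 1000
= 64.19 g

64.19


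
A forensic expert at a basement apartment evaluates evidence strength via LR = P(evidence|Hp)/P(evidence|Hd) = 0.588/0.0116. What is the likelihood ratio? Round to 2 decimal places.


Likelihood ratio calculation:
LR = P(E|Hp) / P(E|Hd)
LR = 0.588 / 0.0116
LR = 50.69

50.69


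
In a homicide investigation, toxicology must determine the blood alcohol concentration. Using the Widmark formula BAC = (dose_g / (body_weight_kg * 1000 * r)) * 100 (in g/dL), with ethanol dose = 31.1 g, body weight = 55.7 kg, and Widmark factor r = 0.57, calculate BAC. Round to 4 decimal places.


Applying the Widmark formula:
BAC = (dose_g / (body_wt * 1000 * r)) * 100
Denominator = 55.7 * 1000 * 0.57 = 31749
BAC = (31.1 / 31749) * 100
BAC = 0.0980 g/dL

0.0980


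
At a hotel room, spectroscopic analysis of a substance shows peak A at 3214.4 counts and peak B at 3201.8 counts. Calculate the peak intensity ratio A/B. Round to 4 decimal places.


Spectral peak ratio:
Peak A = 3214.4 counts
Peak B = 3201.8 counts
Ratio = 3214.4 / 3201.8 = 1.0039

1.0039


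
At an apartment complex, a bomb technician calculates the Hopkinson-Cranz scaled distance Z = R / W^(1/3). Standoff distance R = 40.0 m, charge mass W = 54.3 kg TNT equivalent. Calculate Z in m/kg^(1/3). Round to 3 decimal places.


Scaled distance calculation:
W^(1/3) = 54.3^(1/3) = 3.78675
Z = R / W^(1/3) = 40.0 / 3.78675
Z = 10.563 m/kg^(1/3)

10.563


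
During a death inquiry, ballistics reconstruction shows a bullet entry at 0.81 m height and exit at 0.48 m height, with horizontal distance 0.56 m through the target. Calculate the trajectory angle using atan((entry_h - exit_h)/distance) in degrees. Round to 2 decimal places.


Bullet trajectory angle:
Height difference = 0.81 - 0.48 = 0.33 m
angle = atan(0.33 / 0.56)
angle = atan(0.589286)
angle = 30.51 degrees

30.51


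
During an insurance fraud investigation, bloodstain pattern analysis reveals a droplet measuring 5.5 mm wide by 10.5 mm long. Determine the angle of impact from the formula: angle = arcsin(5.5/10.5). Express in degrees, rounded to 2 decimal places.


Blood spatter impact angle calculation:
width / length = 5.5 / 10.5 = 0.52381
angle = arcsin(0.52381)
angle = 31.59 degrees

31.59


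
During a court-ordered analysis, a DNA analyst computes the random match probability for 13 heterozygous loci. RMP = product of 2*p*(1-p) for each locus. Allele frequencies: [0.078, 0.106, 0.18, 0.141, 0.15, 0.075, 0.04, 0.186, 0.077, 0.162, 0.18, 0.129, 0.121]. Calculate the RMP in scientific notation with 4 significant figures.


Computing RMP for 13 loci:
Locus 1: 2 * 0.078 * 0.922 = 0.143832
Locus 2: 2 * 0.106 * 0.894 = 0.189528
Locus 3: 2 * 0.18 * 0.82 = 0.2952
Locus 4: 2 * 0.141 * 0.859 = 0.242238
Locus 5: 2 * 0.15 * 0.85 = 0.255
Locus 6: 2 * 0.075 * 0.925 = 0.13875
Locus 7: 2 * 0.04 * 0.96 = 0.0768
Locus 8: 2 * 0.186 * 0.814 = 0.302808
Locus 9: 2 * 0.077 * 0.923 = 0.142142
Locus 10: 2 * 0.162 * 0.838 = 0.271512
Locus 11: 2 * 0.18 * 0.82 = 0.2952
Locus 12: 2 * 0.129 * 0.871 = 0.224718
Locus 13: 2 * 0.121 * 0.879 = 0.212718
RMP = 8.735e-10

8.735e-10


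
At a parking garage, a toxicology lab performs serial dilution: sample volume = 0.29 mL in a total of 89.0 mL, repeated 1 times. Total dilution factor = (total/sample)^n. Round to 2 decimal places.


Dilution factor calculation:
Single dilution = V_total / V_sample = 89.0 / 0.29 ≈ 306.896552
Number of dilutions = 1
Total DF = (89.0 / 0.29)^1 (full precision, rounded at the end) = 306.90

306.90


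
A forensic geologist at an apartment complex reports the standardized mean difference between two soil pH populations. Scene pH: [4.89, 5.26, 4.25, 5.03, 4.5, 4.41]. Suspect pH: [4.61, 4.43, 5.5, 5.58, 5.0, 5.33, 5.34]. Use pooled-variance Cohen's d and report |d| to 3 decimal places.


Pooled-variance Cohen's d for soil pH comparison:
Scene mean = 28.34 / 6 = 4.723333
Suspect mean = 35.79 / 7 = 5.112857
Scene sample variance s_s^2 = 0.156387
Suspect sample variance s_c^2 = 0.19979
Pooled variance = ((n_s-1)*s_s^2 + (n_c-1)*s_c^2) / (n_s + n_c - 2) = 0.180061
Pooled SD = sqrt(0.180061) = 0.424336
Mean difference = -0.389524
|d| = |-0.389524| / 0.424336 = 0.918

0.918


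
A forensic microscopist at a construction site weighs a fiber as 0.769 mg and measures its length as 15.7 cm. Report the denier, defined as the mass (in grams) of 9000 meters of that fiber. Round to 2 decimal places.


Denier calculation:
Mass in grams = 0.769 mg / 1000 = 0.000769 g
Length in meters = 15.7 cm / 100 = 0.157 m
Linear density = mass / length = 0.000769 / 0.157 = 0.00489809 g/m
Denier = (g/m) * 9000 = 0.00489809 * 9000 = 44.08

44.08


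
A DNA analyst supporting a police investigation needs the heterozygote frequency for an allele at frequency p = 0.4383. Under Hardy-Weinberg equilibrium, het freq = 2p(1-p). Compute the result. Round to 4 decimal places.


Hardy-Weinberg heterozygote frequency:
q = 1 - p = 1 - 0.4383 = 0.5617
2pq = 2 * 0.4383 * 0.5617 = 0.4924

0.4924


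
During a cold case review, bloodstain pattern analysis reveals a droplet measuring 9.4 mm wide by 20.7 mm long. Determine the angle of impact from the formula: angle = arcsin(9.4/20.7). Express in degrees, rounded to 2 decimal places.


Blood spatter impact angle calculation:
width / length = 9.4 / 20.7 = 0.454106
angle = arcsin(0.454106)
angle = 27.01 degrees

27.01


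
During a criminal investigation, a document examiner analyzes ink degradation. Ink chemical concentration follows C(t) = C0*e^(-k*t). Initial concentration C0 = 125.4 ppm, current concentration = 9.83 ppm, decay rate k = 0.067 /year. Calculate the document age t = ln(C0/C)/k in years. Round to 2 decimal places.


Document age estimation:
C0/C = 125.4 / 9.83 = 12.756867
ln(C0/C) = 2.54607
t = 2.54607 / 0.067 = 38.00 years

38.00


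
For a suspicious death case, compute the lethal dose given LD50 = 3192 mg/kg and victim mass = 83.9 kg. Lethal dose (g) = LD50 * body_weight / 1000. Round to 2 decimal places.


Lethal dose calculation:
Lethal dose = LD50 * body_weight / 1000
= 3192 * 83.9 / 1000
= 267808.8 / 1000
= 267.81 g

267.81


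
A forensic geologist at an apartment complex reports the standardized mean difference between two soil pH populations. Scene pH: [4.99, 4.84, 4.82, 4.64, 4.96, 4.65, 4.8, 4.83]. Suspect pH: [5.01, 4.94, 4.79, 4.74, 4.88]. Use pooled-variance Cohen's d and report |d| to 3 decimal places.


Pooled-variance Cohen's d for soil pH comparison:
Scene mean = 38.53 / 8 = 4.81625
Suspect mean = 24.36 / 5 = 4.872
Scene sample variance s_s^2 = 0.015798
Suspect sample variance s_c^2 = 0.01197
Pooled variance = ((n_s-1)*s_s^2 + (n_c-1)*s_c^2) / (n_s + n_c - 2) = 0.014406
Pooled SD = sqrt(0.014406) = 0.120025
Mean difference = -0.05575
|d| = |-0.05575| / 0.120025 = 0.464

0.464


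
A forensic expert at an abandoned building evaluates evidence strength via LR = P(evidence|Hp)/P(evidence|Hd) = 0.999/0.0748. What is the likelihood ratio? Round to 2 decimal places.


Likelihood ratio calculation:
LR = P(E|Hp) / P(E|Hd)
LR = 0.999 / 0.0748
LR = 13.36

13.36


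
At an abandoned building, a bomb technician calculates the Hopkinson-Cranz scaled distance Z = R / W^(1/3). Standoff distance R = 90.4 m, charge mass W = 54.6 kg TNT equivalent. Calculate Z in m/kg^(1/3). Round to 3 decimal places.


Scaled distance calculation:
W^(1/3) = 54.6^(1/3) = 3.793711
Z = R / W^(1/3) = 90.4 / 3.793711
Z = 23.829 m/kg^(1/3)

23.829


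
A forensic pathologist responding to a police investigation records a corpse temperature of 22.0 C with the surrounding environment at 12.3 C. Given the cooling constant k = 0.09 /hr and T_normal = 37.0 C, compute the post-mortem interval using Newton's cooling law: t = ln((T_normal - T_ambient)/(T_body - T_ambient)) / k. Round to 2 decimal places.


Using Newton's law of cooling:
t = ln((T_normal - T_ambient) / (T_body - T_ambient)) / k
T_normal - T_ambient = 24.7
T_body - T_ambient = 9.7
Ratio = 2.546392
ln(ratio) = 0.934677
t = 0.934677 / 0.09 = 10.39 hours

10.39


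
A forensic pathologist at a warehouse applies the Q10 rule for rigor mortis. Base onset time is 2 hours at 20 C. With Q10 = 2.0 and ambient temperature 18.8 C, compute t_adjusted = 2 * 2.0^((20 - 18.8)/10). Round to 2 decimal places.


Rigor mortis time adjustment:
Exponent = (T_ref - T_actual) / 10 = (20 - 18.8) / 10 = 0.12
Q10 factor = 2.0^0.12 = 1.08673
t_adjusted = 2 * 1.08673 = 2.17 hours

2.17


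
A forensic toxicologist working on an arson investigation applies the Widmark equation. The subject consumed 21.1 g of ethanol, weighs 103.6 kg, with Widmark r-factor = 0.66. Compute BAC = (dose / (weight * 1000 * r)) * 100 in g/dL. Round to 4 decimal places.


Applying the Widmark formula:
BAC = (dose_g / (body_wt * 1000 * r)) * 100
Denominator = 103.6 * 1000 * 0.66 = 68376
BAC = (21.1 / 68376) * 100
BAC = 0.0309 g/dL

0.0309


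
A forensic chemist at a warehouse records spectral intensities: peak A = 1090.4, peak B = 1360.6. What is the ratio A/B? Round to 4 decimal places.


Spectral peak ratio:
Peak A = 1090.4 counts
Peak B = 1360.6 counts
Ratio = 1090.4 / 1360.6 = 0.8014

0.8014


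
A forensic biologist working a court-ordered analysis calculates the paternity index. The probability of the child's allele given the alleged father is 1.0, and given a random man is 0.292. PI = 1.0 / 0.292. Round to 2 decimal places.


Paternity Index calculation:
PI = P(allele|father) / P(allele|random)
PI = 1.0 / 0.292
PI = 3.42

3.42


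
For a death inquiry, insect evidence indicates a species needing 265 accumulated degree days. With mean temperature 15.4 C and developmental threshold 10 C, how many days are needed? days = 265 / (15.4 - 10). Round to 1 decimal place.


Insect development time:
Effective temperature = avg_temp - T_base = 15.4 - 10 = 5.4 C
Days = ADD / effective_temp = 265 / 5.4 = 49.1 days

49.1


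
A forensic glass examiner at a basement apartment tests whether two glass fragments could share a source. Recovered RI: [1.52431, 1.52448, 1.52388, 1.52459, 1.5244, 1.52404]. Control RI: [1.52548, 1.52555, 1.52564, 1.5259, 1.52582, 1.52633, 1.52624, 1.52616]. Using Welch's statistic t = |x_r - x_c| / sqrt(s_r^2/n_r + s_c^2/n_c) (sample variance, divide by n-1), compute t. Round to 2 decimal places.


Welch's t-criterion for glass RI comparison:
Recovered mean = sum / n_r = 9.1457 / 6 = 1.5242833
Control mean = sum / n_c = 12.20712 / 8 = 1.52589
Recovered sample variance s_r^2 = 7.37867e-08
Control sample variance s_c^2 = 1.05743e-07
Welch SE (unpooled) = sqrt(s_r^2/n_r + s_c^2/n_c) = sqrt(1.22978e-08 + 1.32179e-08) = sqrt(2.55157e-08) = 0.000159736
|mean_r - mean_c| = 0.00160667
t = 0.00160667 / 0.000159736 = 10.06

10.06


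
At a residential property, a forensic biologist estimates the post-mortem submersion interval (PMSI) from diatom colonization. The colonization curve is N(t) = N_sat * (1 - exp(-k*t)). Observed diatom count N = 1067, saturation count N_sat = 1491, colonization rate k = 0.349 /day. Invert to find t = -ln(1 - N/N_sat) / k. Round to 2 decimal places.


PMSI from diatom colonization curve:
N / N_sat = 1067 / 1491 = 0.715627
1 - N/N_sat = 0.284373
ln(1 - N/N_sat) = -1.257469
t = -ln(1 - N/N_sat) / k = -(-1.257469) / 0.349 = 3.60 days

3.60


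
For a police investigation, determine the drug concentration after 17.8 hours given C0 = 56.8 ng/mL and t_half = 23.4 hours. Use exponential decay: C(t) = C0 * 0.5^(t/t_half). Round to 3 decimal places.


Drug concentration decay:
Number of half-lives = t / t_half = 17.8 / 23.4 = 0.760684
Decay factor = 0.5^0.760684 = 0.59021644
C(t) = 56.8 * 0.59021644 = 33.524 ng/mL

33.524


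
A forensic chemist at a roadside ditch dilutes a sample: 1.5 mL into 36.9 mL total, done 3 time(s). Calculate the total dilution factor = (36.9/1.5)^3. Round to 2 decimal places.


Dilution factor calculation:
Single dilution = V_total / V_sample = 36.9 / 1.5 ≈ 24.6
Number of dilutions = 3
Total DF = (36.9 / 1.5)^3 (full precision, rounded at the end) = 14886.94

14886.94


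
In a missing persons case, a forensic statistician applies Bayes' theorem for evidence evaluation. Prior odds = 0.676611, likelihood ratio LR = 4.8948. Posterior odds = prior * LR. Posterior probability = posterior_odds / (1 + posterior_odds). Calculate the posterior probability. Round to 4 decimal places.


Bayesian evidence evaluation:
Posterior odds = prior_odds * LR = 0.676611 * 4.8948 = 3.311876
Posterior probability = posterior_odds / (1 + posterior_odds)
= 3.311876 / (1 + 3.311876)
= 3.311876 / 4.311876
= 0.7681

0.7681


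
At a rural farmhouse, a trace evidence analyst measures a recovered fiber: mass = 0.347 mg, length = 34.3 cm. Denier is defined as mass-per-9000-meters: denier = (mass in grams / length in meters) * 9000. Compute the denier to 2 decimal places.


Denier calculation:
Mass in grams = 0.347 mg / 1000 = 0.000347 g
Length in meters = 34.3 cm / 100 = 0.343 m
Linear density = mass / length = 0.000347 / 0.343 = 0.00101166 g/m
Denier = (g/m) * 9000 = 0.00101166 * 9000 = 9.10

9.10


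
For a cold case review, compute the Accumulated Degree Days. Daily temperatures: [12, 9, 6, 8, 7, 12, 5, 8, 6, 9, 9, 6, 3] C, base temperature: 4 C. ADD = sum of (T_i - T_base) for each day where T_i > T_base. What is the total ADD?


Computing ADD day by day:
Day 1: max(0, 12 - 4) = 8
Day 2: max(0, 9 - 4) = 5
Day 3: max(0, 6 - 4) = 2
Day 4: max(0, 8 - 4) = 4
Day 5: max(0, 7 - 4) = 3
Day 6: max(0, 12 - 4) = 8
Day 7: max(0, 5 - 4) = 1
Day 8: max(0, 8 - 4) = 4
Day 9: max(0, 6 - 4) = 2
Day 10: max(0, 9 - 4) = 5
Day 11: max(0, 9 - 4) = 5
Day 12: max(0, 6 - 4) = 2
Day 13: max(0, 3 - 4) = 0
Total ADD = 49

49
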